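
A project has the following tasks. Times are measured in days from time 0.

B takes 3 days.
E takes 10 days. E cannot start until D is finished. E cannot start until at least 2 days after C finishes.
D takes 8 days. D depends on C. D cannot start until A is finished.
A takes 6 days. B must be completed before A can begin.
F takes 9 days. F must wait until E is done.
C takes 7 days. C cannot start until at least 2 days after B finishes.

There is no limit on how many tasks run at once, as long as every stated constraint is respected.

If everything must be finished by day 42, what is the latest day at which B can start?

F has no dependents, so it just needs to finish by day 42. Starting by 42 − 9 = day 33 achieves that.
Since F (must start by day 33) depends on it, E must finish by day 33. Backing off its 10-day duration gives a latest start of day 23.
D has to be done before E (must start by day 23). That means finishing by day 23, i.e. starting by 23 − 8 = day 15.
A feeds into D (must start by day 15); so A must finish by day 15 and therefore start by day 9.
C feeds D (must start by day 15); E (must start by day 23, minus 2-day gap → day 21). Taking the minimum, C must finish by day 15 and start by 15 − 7 = day 8.
B has several dependents: A (must start by day 9); C (must start by day 8, minus 2-day gap → day 6). The earliest of those limits is day 6, so B must start by 6 − 3 = day 3.

3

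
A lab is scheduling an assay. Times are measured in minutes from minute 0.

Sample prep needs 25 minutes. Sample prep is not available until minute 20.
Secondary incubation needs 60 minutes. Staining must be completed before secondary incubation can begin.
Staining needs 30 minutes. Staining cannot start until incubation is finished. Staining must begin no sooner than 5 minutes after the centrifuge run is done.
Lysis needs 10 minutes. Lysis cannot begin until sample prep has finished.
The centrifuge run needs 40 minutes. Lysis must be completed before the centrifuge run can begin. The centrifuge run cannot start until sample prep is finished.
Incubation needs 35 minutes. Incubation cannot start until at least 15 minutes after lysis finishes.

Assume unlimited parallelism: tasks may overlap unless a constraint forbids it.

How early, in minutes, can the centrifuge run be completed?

Sample prep cannot begin until its own release at minute 20. It runs from minute 20 to 20 + 25 = minute 45.
After sample prep (finishes minute 45), lysis can start at minute 45 and finishes at minute 55.
The centrifuge run needs all of lysis (finishes minute 55); sample prep (finishes minute 45). That puts its earliest start at minute 55; it finishes at 55 + 40 = minute 95.

95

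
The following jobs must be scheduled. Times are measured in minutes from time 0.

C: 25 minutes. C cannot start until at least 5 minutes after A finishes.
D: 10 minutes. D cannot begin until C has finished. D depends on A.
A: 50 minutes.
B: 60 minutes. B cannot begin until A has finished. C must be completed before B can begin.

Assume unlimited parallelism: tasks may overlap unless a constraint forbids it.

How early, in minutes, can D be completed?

90

A has no prerequisites, so it starts at minute 0 and finishes at minute 50.
C waits on A (finishes minute 50, plus 5-minute gap → minute 55), so it starts at minute 55 and finishes at 55 + 25 = minute 80.
D has to wait for C (finishes minute 80); A (finishes minute 50). The latest of these is minute 80, so D runs minute 80 to 80 + 10 = minute 90.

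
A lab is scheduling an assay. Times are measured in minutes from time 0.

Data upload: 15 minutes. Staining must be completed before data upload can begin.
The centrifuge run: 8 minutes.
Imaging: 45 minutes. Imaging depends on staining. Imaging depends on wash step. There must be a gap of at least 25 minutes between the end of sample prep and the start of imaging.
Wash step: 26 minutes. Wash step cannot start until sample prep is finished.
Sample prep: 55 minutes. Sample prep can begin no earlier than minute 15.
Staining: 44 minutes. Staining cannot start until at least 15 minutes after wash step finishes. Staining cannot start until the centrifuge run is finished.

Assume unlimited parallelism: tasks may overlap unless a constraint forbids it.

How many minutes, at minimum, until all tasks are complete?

Nothing blocks the centrifuge run, so it runs from minute 0 to minute 8.
After its own release at minute 15, sample prep can start at minute 15 and finishes at minute 70.
Wash step waits on sample prep (finishes minute 70), so it starts at minute 70 and finishes at 70 + 26 = minute 96.
For staining: wash step (finishes minute 96, plus 15-minute gap → minute 111); the centrifuge run (finishes minute 8). Taking the maximum gives a start of minute 111, and it finishes at 111 + 44 = minute 155.
Data upload waits on staining (finishes minute 155), so it starts at minute 155 and finishes at 155 + 15 = minute 170.
Imaging cannot start until staining (finishes minute 155); wash step (finishes minute 96); sample prep (finishes minute 70, plus 25-minute gap → minute 95). The controlling bound is minute 155, so imaging finishes at 155 + 45 = minute 200.
All tasks are finished once the last one completes. Finish times: Sample prep at 70, The centrifuge run at 8, Wash step at 96, Staining at 155, Imaging at 200, Data upload at 170. The latest is minute 200.

200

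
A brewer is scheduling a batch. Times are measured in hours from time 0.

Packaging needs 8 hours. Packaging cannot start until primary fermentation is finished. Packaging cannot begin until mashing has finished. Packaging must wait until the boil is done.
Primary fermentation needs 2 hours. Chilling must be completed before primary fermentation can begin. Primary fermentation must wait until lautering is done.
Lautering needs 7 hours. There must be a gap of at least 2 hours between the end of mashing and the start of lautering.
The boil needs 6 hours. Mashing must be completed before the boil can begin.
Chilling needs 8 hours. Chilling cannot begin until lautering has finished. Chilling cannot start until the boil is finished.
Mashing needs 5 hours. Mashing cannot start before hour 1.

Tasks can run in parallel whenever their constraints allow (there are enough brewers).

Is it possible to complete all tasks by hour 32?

No

Mashing cannot begin until its own release at hour 1. It runs from hour 1 to 1 + 5 = hour 6.
The boil cannot begin until mashing (finishes hour 6). It runs from hour 6 to 6 + 6 = hour 12.
Lautering waits on mashing (finishes hour 6, plus 2-hour gap → hour 8), so it starts at hour 8 and finishes at 8 + 7 = hour 15.
Chilling cannot start until lautering (finishes hour 15); the boil (finishes hour 12). The controlling bound is hour 15, so chilling finishes at 15 + 8 = hour 23.
Primary fermentation needs all of chilling (finishes hour 23); lautering (finishes hour 15). That puts its earliest start at hour 23; it finishes at 23 + 2 = hour 25.
For packaging: primary fermentation (finishes hour 25); mashing (finishes hour 6); the boil (finishes hour 12). Taking the maximum gives a start of hour 25, and it finishes at 25 + 8 = hour 33.
The earliest everything can be done is hour 33, which is after the deadline of 32, so it is not possible.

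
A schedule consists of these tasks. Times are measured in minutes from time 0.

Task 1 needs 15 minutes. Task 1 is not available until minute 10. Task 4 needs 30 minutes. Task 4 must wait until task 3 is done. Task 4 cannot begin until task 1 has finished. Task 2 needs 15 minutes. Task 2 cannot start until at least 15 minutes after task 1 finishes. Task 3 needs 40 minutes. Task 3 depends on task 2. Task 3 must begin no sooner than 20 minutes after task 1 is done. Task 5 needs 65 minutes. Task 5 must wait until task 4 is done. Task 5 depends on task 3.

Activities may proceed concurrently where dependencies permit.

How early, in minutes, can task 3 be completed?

95

Task 1 cannot begin until its own release at minute 10. It runs from minute 10 to 10 + 15 = minute 25.
After task 1 (finishes minute 25, plus 15-minute gap → minute 40), task 2 can start at minute 40 and finishes at minute 55.
Task 3 has to wait for task 2 (finishes minute 55); task 1 (finishes minute 25, plus 20-minute gap → minute 45). The latest of these is minute 55, so task 3 runs minute 55 to 55 + 40 = minute 95.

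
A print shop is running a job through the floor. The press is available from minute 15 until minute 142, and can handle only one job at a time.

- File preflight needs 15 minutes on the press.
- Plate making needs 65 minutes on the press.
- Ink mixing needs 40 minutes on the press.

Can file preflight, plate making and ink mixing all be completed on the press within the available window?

Yes

The press window is 142 − 15 = 127 minutes.
Running back to back, the jobs need 15 + 65 + 40 = 120 minutes on the press.
Since 120 ≤ 127, they fit within the window.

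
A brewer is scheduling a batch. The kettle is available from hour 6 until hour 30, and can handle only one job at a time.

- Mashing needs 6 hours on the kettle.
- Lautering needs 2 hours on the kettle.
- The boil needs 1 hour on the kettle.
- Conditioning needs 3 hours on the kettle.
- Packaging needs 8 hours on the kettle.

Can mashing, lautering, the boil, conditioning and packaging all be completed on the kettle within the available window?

The kettle window is 30 − 6 = 24 hours.
Running back to back, the jobs need 6 + 2 + 1 + 3 + 8 = 20 hours on the kettle.
Since 20 ≤ 24, they fit within the window.

Yes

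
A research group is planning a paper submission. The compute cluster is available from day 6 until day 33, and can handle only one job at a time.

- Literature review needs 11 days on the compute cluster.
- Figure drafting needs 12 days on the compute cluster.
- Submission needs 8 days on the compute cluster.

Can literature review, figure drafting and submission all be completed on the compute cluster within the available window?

The compute cluster window is 33 − 6 = 27 days.
Running back to back, the jobs need 11 + 12 + 8 = 31 days on the compute cluster.
Since 31 > 27, they cannot all fit.

No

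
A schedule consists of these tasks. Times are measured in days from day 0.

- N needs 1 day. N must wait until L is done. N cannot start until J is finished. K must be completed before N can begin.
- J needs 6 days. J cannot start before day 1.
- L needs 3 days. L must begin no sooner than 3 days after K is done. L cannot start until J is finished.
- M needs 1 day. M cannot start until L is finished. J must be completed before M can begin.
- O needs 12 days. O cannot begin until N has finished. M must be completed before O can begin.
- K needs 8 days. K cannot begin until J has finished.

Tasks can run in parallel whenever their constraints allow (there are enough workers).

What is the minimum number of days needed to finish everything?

34

After its own release at day 1, J can start at day 1 and finishes at day 7.
K cannot begin until J (finishes day 7). It runs from day 7 to 7 + 8 = day 15.
L needs all of K (finishes day 15, plus 3-day gap → day 18); J (finishes day 7). That puts its earliest start at day 18; it finishes at 18 + 3 = day 21.
For N: L (finishes day 21); J (finishes day 7); K (finishes day 15). Taking the maximum gives a start of day 21, and it finishes at 21 + 1 = day 22.
For M: L (finishes day 21); J (finishes day 7). Taking the maximum gives a start of day 21, and it finishes at 21 + 1 = day 22.
O cannot start until N (finishes day 22); M (finishes day 22). The controlling bound is day 22, so O finishes at 22 + 12 = day 34.
All tasks are finished once the last one completes. Finish times: J at 7, K at 15, L at 21, M at 22, N at 22, O at 34. The latest is day 34.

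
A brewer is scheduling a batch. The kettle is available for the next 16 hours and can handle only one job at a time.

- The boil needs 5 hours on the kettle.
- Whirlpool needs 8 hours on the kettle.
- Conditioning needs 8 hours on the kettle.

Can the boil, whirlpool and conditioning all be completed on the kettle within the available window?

No

Running back to back, the jobs need 5 + 8 + 8 = 21 hours on the kettle.
Since 21 > 16, they cannot all fit.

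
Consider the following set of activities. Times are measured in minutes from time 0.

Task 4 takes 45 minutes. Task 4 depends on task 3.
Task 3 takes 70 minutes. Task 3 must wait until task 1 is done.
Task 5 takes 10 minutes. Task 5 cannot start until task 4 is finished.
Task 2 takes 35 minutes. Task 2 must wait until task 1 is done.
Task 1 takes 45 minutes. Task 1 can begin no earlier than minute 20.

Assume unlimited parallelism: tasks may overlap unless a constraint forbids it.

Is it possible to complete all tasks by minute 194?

Task 1 waits on its own release at minute 20, so it starts at minute 20 and finishes at 20 + 45 = minute 65.
Task 3 waits on task 1 (finishes minute 65), so it starts at minute 65 and finishes at 65 + 70 = minute 135.
Task 4 waits on task 3 (finishes minute 135), so it starts at minute 135 and finishes at 135 + 45 = minute 180.
Task 5 waits on task 4 (finishes minute 180), so it starts at minute 180 and finishes at 180 + 10 = minute 190.
After task 1 (finishes minute 65), task 2 can start at minute 65 and finishes at minute 100.
Every task is finished by minute 190, which is no later than the deadline of 194, so the schedule is feasible.

Yes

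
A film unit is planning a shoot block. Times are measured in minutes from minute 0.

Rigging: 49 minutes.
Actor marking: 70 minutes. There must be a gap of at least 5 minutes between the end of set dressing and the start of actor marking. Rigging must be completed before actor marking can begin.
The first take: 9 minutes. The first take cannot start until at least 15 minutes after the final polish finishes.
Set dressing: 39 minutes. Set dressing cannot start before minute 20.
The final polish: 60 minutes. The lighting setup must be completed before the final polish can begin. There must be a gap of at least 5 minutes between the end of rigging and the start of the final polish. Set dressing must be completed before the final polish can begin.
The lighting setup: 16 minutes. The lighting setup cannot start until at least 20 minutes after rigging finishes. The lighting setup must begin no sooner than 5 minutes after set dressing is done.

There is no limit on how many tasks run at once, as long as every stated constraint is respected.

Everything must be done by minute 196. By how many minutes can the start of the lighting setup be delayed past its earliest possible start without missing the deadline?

Set dressing cannot begin until its own release at minute 20. It runs from minute 20 to 20 + 39 = minute 59.
Rigging can start immediately at minute 0; it finishes at minute 49.
For the lighting setup: rigging (finishes minute 49, plus 20-minute gap → minute 69); set dressing (finishes minute 59, plus 5-minute gap → minute 64). Taking the maximum gives a start of minute 69, and it finishes at 69 + 16 = minute 85.

Working backward from the deadline:
Nothing follows the first take; the deadline of minute 196 is its only limit. It must start by 196 − 9 = minute 187.
The final polish has to be done before the first take (must start by minute 187, minus 15-minute gap → minute 172). That means finishing by minute 172, i.e. starting by 172 − 60 = minute 112.
Since the final polish (must start by minute 112) depends on it, the lighting setup must finish by minute 112. Backing off its 16-minute duration gives a latest start of minute 96.
So the lighting setup can start as early as minute 69 and as late as minute 96, giving 96 − 69 = 27 minutes of slack.

27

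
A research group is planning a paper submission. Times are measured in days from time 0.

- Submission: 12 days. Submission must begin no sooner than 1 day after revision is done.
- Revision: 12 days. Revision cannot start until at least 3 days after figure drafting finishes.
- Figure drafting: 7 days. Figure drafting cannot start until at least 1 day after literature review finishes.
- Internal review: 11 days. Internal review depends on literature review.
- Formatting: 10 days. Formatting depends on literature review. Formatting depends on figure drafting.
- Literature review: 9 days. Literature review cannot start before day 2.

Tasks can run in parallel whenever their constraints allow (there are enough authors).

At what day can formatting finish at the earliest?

29

Literature review cannot begin until its own release at day 2. It runs from day 2 to 2 + 9 = day 11.
Figure drafting cannot begin until literature review (finishes day 11, plus 1-day gap → day 12). It runs from day 12 to 12 + 7 = day 19.
Formatting needs all of literature review (finishes day 11); figure drafting (finishes day 19). That puts its earliest start at day 19; it finishes at 19 + 10 = day 29.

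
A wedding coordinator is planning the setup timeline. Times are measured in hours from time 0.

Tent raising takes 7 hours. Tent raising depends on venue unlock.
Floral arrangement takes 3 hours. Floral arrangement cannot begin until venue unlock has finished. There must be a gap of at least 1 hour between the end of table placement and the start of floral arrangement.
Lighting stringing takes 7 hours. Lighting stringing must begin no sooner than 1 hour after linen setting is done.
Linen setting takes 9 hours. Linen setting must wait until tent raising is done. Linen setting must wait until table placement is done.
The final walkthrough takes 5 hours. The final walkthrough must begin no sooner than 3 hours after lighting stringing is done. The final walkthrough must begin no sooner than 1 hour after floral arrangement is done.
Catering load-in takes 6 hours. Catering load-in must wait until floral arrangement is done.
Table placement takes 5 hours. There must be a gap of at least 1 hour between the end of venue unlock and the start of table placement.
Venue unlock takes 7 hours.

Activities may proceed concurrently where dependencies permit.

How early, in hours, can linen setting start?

14

Nothing blocks venue unlock, so it runs from hour 0 to hour 7.
Table placement waits on venue unlock (finishes hour 7, plus 1-hour gap → hour 8), so it starts at hour 8 and finishes at 8 + 5 = hour 13.
Tent raising cannot begin until venue unlock (finishes hour 7). It runs from hour 7 to 7 + 7 = hour 14.
Linen setting waits on tent raising (finishes hour 14); table placement (finishes hour 13). The latest of these is hour 14, which is the earliest linen setting can start.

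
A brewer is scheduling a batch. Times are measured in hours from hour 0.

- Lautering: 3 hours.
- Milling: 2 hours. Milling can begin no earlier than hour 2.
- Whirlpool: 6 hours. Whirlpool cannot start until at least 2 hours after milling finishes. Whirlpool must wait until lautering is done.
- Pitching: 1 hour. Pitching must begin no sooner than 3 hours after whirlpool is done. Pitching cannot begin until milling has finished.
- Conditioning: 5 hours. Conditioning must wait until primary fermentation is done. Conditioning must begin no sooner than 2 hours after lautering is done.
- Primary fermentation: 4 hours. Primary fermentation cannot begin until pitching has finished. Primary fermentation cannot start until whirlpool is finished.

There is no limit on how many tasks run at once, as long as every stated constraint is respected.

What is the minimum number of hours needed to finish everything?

25

Nothing blocks lautering, so it runs from hour 0 to hour 3.
After its own release at hour 2, milling can start at hour 2 and finishes at hour 4.
Whirlpool has to wait for milling (finishes hour 4, plus 2-hour gap → hour 6); lautering (finishes hour 3). The latest of these is hour 6, so whirlpool runs hour 6 to 6 + 6 = hour 12.
Pitching needs all of whirlpool (finishes hour 12, plus 3-hour gap → hour 15); milling (finishes hour 4). That puts its earliest start at hour 15; it finishes at 15 + 1 = hour 16.
For primary fermentation: pitching (finishes hour 16); whirlpool (finishes hour 12). Taking the maximum gives a start of hour 16, and it finishes at 16 + 4 = hour 20.
Conditioning cannot start until primary fermentation (finishes hour 20); lautering (finishes hour 3, plus 2-hour gap → hour 5). The controlling bound is hour 20, so conditioning finishes at 20 + 5 = hour 25.
All tasks are finished once the last one completes. Finish times: Milling at 4, Lautering at 3, Whirlpool at 12, Pitching at 16, Primary fermentation at 20, Conditioning at 25. The latest is hour 25.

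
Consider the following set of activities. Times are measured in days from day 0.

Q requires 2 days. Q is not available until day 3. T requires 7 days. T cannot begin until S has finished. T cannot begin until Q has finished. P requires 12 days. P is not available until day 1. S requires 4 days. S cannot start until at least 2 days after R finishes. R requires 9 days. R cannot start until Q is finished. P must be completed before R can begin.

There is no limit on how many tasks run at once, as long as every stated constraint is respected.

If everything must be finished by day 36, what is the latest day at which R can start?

14

T must finish by day 36; it takes 7 days, so it must start by 36 − 7 = day 29.
S feeds into T (must start by day 29); so S must finish by day 29 and therefore start by day 25.
Since S (must start by day 25, minus 2-day gap → day 23) depends on it, R must finish by day 23. Backing off its 9-day duration gives a latest start of day 14.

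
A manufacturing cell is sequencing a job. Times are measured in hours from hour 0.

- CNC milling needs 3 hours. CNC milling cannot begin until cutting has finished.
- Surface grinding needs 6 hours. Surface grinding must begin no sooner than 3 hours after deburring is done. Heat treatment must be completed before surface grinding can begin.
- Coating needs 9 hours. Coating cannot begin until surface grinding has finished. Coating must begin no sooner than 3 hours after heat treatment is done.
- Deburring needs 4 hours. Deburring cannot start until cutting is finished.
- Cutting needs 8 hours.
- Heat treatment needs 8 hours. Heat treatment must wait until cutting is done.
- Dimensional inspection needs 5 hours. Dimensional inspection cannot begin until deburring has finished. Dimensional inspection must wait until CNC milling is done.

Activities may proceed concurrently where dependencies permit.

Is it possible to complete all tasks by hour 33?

Cutting has no prerequisites, so it starts at hour 0 and finishes at hour 8.
Heat treatment cannot begin until cutting (finishes hour 8). It runs from hour 8 to 8 + 8 = hour 16.
CNC milling cannot begin until cutting (finishes hour 8). It runs from hour 8 to 8 + 3 = hour 11.
After cutting (finishes hour 8), deburring can start at hour 8 and finishes at hour 12.
Dimensional inspection needs all of deburring (finishes hour 12); CNC milling (finishes hour 11). That puts its earliest start at hour 12; it finishes at 12 + 5 = hour 17.
Surface grinding has to wait for deburring (finishes hour 12, plus 3-hour gap → hour 15); heat treatment (finishes hour 16). The latest of these is hour 16, so surface grinding runs hour 16 to 16 + 6 = hour 22.
Coating has to wait for surface grinding (finishes hour 22); heat treatment (finishes hour 16, plus 3-hour gap → hour 19). The latest of these is hour 22, so coating runs hour 22 to 22 + 9 = hour 31.
Every task is finished by hour 31, which is no later than the deadline of 33, so the schedule is feasible.

Yes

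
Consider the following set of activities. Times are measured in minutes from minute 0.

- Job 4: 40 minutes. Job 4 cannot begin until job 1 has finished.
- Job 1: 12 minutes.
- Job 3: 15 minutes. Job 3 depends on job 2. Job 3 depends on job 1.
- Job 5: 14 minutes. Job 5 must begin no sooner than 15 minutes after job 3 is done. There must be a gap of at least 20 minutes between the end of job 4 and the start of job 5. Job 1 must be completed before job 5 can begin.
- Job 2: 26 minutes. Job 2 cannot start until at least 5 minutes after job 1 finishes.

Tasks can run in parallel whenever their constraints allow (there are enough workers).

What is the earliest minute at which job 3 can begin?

Job 1 can start immediately at minute 0; it finishes at minute 12.
After job 1 (finishes minute 12, plus 5-minute gap → minute 17), job 2 can start at minute 17 and finishes at minute 43.
Job 3 waits on job 2 (finishes minute 43); job 1 (finishes minute 12). The latest of these is minute 43, which is the earliest job 3 can start.

43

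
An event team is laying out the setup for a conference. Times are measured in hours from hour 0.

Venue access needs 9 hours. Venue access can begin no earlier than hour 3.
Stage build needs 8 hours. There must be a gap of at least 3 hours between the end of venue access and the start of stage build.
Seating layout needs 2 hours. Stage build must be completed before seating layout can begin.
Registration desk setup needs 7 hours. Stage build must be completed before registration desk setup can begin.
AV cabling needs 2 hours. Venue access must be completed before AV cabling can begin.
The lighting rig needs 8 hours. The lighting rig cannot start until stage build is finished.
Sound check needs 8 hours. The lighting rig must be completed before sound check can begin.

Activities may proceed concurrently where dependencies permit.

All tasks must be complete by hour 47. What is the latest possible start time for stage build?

Nothing follows sound check; the deadline of hour 47 is its only limit. It must start by 47 − 8 = hour 39.
The lighting rig feeds into sound check (must start by hour 39); so the lighting rig must finish by hour 39 and therefore start by hour 31.
Seating layout must finish by hour 47; it takes 2 hours, so it must start by 47 − 2 = hour 45.
Nothing follows registration desk setup; the deadline of hour 47 is its only limit. It must start by 47 − 7 = hour 40.
For stage build: the lighting rig (must start by hour 31); seating layout (must start by hour 45); registration desk setup (must start by hour 40). The most restrictive is hour 31; with an 8-hour duration, stage build must start by hour 23.

23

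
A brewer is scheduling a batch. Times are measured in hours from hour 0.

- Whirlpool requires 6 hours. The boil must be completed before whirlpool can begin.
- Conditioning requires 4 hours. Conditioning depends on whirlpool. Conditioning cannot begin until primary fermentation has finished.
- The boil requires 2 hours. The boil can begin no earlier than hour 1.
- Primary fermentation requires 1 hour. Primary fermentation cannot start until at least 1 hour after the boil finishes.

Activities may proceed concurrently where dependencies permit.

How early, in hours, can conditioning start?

9

After its own release at hour 1, the boil can start at hour 1 and finishes at hour 3.
After the boil (finishes hour 3, plus 1-hour gap → hour 4), primary fermentation can start at hour 4 and finishes at hour 5.
Whirlpool waits on the boil (finishes hour 3), so it starts at hour 3 and finishes at 3 + 6 = hour 9.
Conditioning waits on whirlpool (finishes hour 9); primary fermentation (finishes hour 5). The latest of these is hour 9, which is the earliest conditioning can start.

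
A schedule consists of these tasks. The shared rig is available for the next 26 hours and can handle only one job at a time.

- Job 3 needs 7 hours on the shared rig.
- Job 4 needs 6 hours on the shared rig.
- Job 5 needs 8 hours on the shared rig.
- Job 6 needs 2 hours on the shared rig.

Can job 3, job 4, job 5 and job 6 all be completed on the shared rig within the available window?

Running back to back, the jobs need 7 + 6 + 8 + 2 = 23 hours on the shared rig.
Since 23 ≤ 26, they fit within the window.

Yes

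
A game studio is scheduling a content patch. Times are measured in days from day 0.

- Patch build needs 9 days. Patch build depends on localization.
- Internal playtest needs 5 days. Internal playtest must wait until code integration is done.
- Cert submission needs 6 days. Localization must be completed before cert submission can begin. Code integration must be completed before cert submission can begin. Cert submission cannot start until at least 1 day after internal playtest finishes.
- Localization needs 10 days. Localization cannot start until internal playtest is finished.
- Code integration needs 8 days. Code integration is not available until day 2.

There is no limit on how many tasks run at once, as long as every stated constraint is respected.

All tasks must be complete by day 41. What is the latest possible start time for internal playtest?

17

Cert submission has no dependents, so it just needs to finish by day 41. Starting by 41 − 6 = day 35 achieves that.
Nothing follows patch build; the deadline of day 41 is its only limit. It must start by 41 − 9 = day 32.
Localization has several dependents: cert submission (must start by day 35); patch build (must start by day 32). The earliest of those limits is day 32, so localization must start by 32 − 10 = day 22.
Internal playtest feeds localization (must start by day 22); cert submission (must start by day 35, minus 1-day gap → day 34). Taking the minimum, internal playtest must finish by day 22 and start by 22 − 5 = day 17.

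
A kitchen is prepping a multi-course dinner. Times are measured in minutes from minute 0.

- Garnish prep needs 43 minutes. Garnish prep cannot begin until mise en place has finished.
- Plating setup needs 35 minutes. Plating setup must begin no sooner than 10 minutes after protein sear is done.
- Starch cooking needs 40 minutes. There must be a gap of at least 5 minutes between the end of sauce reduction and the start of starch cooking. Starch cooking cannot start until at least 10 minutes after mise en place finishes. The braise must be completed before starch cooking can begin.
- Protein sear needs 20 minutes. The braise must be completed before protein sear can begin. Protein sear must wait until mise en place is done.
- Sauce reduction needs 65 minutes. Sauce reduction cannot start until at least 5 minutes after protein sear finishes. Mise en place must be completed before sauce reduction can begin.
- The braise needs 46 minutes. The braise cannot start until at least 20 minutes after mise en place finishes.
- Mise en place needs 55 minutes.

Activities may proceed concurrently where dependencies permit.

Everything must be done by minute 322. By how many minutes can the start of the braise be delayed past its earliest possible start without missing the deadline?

66

Mise en place has no prerequisites, so it starts at minute 0 and finishes at minute 55.
The braise cannot begin until mise en place (finishes minute 55, plus 20-minute gap → minute 75). It runs from minute 75 to 75 + 46 = minute 121.

Working backward from the deadline:
Starch cooking must finish by minute 322; it takes 40 minutes, so it must start by 322 − 40 = minute 282.
Sauce reduction has to be done before starch cooking (must start by minute 282, minus 5-minute gap → minute 277). That means finishing by minute 277, i.e. starting by 277 − 65 = minute 212.
Plating setup has no dependents, so it just needs to finish by minute 322. Starting by 322 − 35 = minute 287 achieves that.
For protein sear: sauce reduction (must start by minute 212, minus 5-minute gap → minute 207); plating setup (must start by minute 287, minus 10-minute gap → minute 277). The most restrictive is minute 207; with a 20-minute duration, protein sear must start by minute 187.
The braise has several dependents: protein sear (must start by minute 187); starch cooking (must start by minute 282). The earliest of those limits is minute 187, so the braise must start by 187 − 46 = minute 141.
So the braise can start as early as minute 75 and as late as minute 141, giving 141 − 75 = 66 minutes of slack.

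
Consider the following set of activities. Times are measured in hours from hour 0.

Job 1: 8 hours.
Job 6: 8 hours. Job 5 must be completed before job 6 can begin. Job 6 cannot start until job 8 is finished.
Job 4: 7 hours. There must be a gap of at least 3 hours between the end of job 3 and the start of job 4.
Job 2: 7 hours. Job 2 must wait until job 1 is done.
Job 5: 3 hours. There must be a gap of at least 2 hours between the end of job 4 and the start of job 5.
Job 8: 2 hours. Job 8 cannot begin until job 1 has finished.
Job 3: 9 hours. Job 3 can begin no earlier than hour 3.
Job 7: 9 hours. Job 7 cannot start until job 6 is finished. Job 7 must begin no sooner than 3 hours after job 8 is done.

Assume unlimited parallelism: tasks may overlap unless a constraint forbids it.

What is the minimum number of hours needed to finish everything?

44

Job 3 waits on its own release at hour 3, so it starts at hour 3 and finishes at 3 + 9 = hour 12.
After job 3 (finishes hour 12, plus 3-hour gap → hour 15), job 4 can start at hour 15 and finishes at hour 22.
Job 5 cannot begin until job 4 (finishes hour 22, plus 2-hour gap → hour 24). It runs from hour 24 to 24 + 3 = hour 27.
Nothing blocks job 1, so it runs from hour 0 to hour 8.
Job 8 cannot begin until job 1 (finishes hour 8). It runs from hour 8 to 8 + 2 = hour 10.
Job 6 has to wait for job 5 (finishes hour 27); job 8 (finishes hour 10). The latest of these is hour 27, so job 6 runs hour 27 to 27 + 8 = hour 35.
Job 7 has to wait for job 6 (finishes hour 35); job 8 (finishes hour 10, plus 3-hour gap → hour 13). The latest of these is hour 35, so job 7 runs hour 35 to 35 + 9 = hour 44.
After job 1 (finishes hour 8), job 2 can start at hour 8 and finishes at hour 15.
All tasks are finished once the last one completes. Finish times: Job 1 at 8, Job 2 at 15, Job 3 at 12, Job 4 at 22, Job 5 at 27, Job 6 at 35, Job 7 at 44, Job 8 at 10. The latest is hour 44.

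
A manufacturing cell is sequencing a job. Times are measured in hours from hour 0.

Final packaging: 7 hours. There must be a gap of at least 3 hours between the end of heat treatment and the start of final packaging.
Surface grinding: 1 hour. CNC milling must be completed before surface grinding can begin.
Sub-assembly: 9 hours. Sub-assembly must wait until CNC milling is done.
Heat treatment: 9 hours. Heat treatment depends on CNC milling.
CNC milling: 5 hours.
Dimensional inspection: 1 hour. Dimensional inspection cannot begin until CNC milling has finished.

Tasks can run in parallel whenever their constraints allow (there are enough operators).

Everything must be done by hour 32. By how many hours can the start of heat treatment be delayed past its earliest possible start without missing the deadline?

8

CNC milling has no prerequisites, so it starts at hour 0 and finishes at hour 5.
Heat treatment waits on CNC milling (finishes hour 5), so it starts at hour 5 and finishes at 5 + 9 = hour 14.

Working backward from the deadline:
Final packaging must finish by hour 32; it takes 7 hours, so it must start by 32 − 7 = hour 25.
Heat treatment must finish before final packaging (must start by hour 25, minus 3-hour gap → hour 22). With a 9-hour duration, heat treatment must start by 22 − 9 = hour 13.
So heat treatment can start as early as hour 5 and as late as hour 13, giving 13 − 5 = 8 hours of slack.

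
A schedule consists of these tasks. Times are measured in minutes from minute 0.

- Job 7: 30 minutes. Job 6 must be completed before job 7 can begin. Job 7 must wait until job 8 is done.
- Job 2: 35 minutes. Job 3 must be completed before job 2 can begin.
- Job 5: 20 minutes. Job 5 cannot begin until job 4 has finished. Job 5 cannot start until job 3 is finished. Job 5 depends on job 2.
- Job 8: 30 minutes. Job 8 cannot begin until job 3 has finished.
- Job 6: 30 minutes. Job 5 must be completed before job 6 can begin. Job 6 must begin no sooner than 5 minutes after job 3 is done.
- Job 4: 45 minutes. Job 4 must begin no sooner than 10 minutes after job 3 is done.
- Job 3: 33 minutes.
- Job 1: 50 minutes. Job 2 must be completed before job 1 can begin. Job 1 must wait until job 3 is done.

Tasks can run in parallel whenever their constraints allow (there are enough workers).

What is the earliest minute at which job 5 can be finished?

108

Job 3 can start immediately at minute 0; it finishes at minute 33.
After job 3 (finishes minute 33, plus 10-minute gap → minute 43), job 4 can start at minute 43 and finishes at minute 88.
After job 3 (finishes minute 33), job 2 can start at minute 33 and finishes at minute 68.
For job 5: job 4 (finishes minute 88); job 3 (finishes minute 33); job 2 (finishes minute 68). Taking the maximum gives a start of minute 88, and it finishes at 88 + 20 = minute 108.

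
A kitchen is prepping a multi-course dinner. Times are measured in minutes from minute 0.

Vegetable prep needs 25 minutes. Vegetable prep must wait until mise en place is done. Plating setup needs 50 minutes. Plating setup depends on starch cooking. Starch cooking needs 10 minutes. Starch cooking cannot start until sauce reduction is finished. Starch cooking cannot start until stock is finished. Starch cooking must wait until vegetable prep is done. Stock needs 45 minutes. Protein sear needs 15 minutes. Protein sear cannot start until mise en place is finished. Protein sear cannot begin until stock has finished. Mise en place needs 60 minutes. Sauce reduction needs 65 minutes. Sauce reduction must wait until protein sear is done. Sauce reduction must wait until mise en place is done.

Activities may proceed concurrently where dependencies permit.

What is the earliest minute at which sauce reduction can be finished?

140

Nothing blocks stock, so it runs from minute 0 to minute 45.
Nothing blocks mise en place, so it runs from minute 0 to minute 60.
Protein sear has to wait for mise en place (finishes minute 60); stock (finishes minute 45). The latest of these is minute 60, so protein sear runs minute 60 to 60 + 15 = minute 75.
For sauce reduction: protein sear (finishes minute 75); mise en place (finishes minute 60). Taking the maximum gives a start of minute 75, and it finishes at 75 + 65 = minute 140.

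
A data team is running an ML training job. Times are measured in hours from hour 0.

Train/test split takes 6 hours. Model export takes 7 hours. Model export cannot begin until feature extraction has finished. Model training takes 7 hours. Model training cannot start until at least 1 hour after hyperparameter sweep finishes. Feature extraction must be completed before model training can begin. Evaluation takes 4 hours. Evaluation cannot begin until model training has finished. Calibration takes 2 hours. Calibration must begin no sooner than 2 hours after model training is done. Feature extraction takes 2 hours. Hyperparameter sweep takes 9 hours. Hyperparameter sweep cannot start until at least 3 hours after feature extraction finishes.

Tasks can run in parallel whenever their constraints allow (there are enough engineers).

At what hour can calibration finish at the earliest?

Feature extraction can start immediately at hour 0; it finishes at hour 2.
After feature extraction (finishes hour 2, plus 3-hour gap → hour 5), hyperparameter sweep can start at hour 5 and finishes at hour 14.
For model training: hyperparameter sweep (finishes hour 14, plus 1-hour gap → hour 15); feature extraction (finishes hour 2). Taking the maximum gives a start of hour 15, and it finishes at 15 + 7 = hour 22.
Calibration waits on model training (finishes hour 22, plus 2-hour gap → hour 24), so it starts at hour 24 and finishes at 24 + 2 = hour 26.

26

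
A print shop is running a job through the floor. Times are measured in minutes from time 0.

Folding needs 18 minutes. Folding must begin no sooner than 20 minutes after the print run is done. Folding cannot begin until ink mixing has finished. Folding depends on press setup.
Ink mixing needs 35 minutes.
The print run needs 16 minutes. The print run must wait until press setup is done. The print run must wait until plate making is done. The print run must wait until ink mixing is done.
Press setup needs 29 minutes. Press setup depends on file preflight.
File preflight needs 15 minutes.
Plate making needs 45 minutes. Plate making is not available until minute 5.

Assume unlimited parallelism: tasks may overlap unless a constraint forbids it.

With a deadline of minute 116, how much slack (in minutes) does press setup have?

18

File preflight can start immediately at minute 0; it finishes at minute 15.
Press setup waits on file preflight (finishes minute 15), so it starts at minute 15 and finishes at 15 + 29 = minute 44.

Working backward from the deadline:
Folding must finish by minute 116; it takes 18 minutes, so it must start by 116 − 18 = minute 98.
The print run must finish before folding (must start by minute 98, minus 20-minute gap → minute 78). With a 16-minute duration, the print run must start by 78 − 16 = minute 62.
Press setup has several dependents: the print run (must start by minute 62); folding (must start by minute 98). The earliest of those limits is minute 62, so press setup must start by 62 − 29 = minute 33.
So press setup can start as early as minute 15 and as late as minute 33, giving 33 − 15 = 18 minutes of slack.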